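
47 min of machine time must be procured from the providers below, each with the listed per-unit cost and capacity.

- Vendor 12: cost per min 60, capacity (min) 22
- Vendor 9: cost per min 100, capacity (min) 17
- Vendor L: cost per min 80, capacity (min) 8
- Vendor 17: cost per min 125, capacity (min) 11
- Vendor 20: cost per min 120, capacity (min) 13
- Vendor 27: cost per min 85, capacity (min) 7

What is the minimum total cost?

Use providers in increasing cost order.
Vendor 12 at 60: take all 22 min — 25 still needed.
Take 8 from Vendor L at 80 — need 17 more.
Vendor 27 (85): use full 7 — 10 min to go.
Vendor 9 at 100: take 10 of its 17 — requirement met.
Vendor 20, Vendor 17: unused.
Cost = 22×60 + 8×80 + 7×85 + 10×100 = 3555.

3555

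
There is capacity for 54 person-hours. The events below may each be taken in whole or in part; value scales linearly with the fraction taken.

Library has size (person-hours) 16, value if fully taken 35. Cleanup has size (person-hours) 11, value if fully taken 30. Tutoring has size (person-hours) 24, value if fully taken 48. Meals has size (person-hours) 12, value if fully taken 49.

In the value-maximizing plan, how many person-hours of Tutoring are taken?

Best value per unit of size first: Meals 49/12≈4.08, Cleanup 30/11≈2.73, Library 35/16≈2.19, Tutoring 48/24≈2.
All 12 person-hours of Meals fit (value 49) ; 42 remain.
Cleanup: take in full, 11 person-hours for value 30 ; 31 left.
Take all of Library (16 person-hours, value 35) ; 15 person-hours left.
Fill the last 15 person-hours with part of Tutoring: 15/24 of it earns 30.

15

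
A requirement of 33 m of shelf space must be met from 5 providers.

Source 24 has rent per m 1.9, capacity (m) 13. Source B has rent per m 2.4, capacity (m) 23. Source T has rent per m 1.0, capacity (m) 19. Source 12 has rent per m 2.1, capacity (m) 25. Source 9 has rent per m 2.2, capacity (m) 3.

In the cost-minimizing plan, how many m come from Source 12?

1

Fill from the cheapest provider first.
Source T at 1.0: take all 19 m → 14 still needed.
Source 24 at 1.9: take all 13 m → 1 still needed.
Source 12 at 2.1: take 1 of its 25 → requirement met.
Source 9, Source B: unused.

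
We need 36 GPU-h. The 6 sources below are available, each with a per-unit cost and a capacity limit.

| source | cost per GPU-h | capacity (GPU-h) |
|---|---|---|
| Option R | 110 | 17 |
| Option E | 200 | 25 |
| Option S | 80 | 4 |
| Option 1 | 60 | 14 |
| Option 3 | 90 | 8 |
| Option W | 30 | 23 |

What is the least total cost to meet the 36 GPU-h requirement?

1470

Use sources in increasing cost order.
Option W (30): use full 23 → 13 GPU-h to go.
Take 13 from Option 1 at 60 to finish.
Option S, Option 3, Option R, Option E: unused.
Cost = 23×30 + 13×60 = 1470.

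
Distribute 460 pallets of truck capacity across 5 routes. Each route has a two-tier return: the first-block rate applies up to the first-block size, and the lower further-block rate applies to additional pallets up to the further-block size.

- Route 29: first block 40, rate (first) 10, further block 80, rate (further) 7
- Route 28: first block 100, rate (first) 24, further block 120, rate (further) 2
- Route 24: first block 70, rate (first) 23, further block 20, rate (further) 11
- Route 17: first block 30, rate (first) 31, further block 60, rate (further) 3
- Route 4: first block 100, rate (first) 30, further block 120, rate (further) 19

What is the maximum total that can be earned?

Rank every tier by rate: Route 17/tier1 31 > Route 4/tier1 30 > Route 28/tier1 24 > Route 24/tier1 23 > Route 4/tier2 19 > Route 24/tier2 11 > Route 29/tier1 10 > Route 29/tier2 7 > Route 17/tier2 3 > Route 28/tier2 2.
Route 17/tier1 (31): +30 → 430 left.
Route 4/tier1 (30): +100 → 330 left.
Route 28 tier1 at 24: fill all 100 → 230 left.
Route 24 tier1 at 23: fill all 70 → 160 left.
Route 4 tier2 at 19: fill all 120 → 40 left.
Route 24/tier2 (11): +20 → 20 left.
Route 29 tier1 at 10: only 20 left, fill 20.
Total = 31×30 + 30×100 + 24×100 + 23×70 + 19×120 + 11×20 + 10×20 = 10640.

10640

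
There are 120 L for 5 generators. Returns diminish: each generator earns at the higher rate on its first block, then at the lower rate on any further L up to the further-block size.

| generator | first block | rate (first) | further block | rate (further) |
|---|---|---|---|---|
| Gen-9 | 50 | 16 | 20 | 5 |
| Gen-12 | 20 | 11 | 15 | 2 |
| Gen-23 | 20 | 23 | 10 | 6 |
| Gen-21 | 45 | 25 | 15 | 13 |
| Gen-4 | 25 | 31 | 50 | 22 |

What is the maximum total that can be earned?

3020

Rank every tier by rate: Gen-4/first 31 > Gen-21/first 25 > Gen-23/first 23 > Gen-4/second 22 > Gen-9/first 16 > Gen-21/second 13 > Gen-12/first 11 > Gen-23/second 6 > Gen-9/second 5 > Gen-12/second 2.
Fill Gen-4 first block (25 at 31) ; 95 left.
Fill Gen-21 first block (45 at 25) ; 50 left.
Gen-23 first at 23: fill all 20 ; 30 left.
Gen-4/second: +30 of 50 at 22; pool empty.
Total = 31×25 + 25×45 + 23×20 + 22×30 = 3020.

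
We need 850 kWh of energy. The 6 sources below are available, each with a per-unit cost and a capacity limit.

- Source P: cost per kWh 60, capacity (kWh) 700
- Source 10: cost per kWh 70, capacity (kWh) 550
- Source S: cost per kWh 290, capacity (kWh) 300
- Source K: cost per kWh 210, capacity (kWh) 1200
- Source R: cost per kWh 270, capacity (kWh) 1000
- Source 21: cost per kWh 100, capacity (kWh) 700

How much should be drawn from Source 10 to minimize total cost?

Cheapest first:
Source P at 60: take all 700 kWh — 150 still needed.
Source 10 (70): take the remaining 150 — done.
Source 21, Source K, Source R, Source S: unused.

150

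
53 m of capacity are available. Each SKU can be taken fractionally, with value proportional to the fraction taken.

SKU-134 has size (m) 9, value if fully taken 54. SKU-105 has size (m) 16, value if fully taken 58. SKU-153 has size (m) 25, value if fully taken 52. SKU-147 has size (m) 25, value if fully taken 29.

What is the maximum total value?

Sort by value density: SKU-134 54/9≈6, SKU-105 58/16≈3.62, SKU-153 52/25≈2.08, SKU-147 29/25≈1.16.
SKU-134: take in full, 9 m for value 54 — 44 left.
Take all of SKU-105 (16 m, value 58) — 28 m left.
SKU-153: take in full, 25 m for value 52 — 3 left.
Only 3 m remain; take 3/25 of SKU-147 for value 29×3/25 = 3.48.
Total value = 167.48.

167.48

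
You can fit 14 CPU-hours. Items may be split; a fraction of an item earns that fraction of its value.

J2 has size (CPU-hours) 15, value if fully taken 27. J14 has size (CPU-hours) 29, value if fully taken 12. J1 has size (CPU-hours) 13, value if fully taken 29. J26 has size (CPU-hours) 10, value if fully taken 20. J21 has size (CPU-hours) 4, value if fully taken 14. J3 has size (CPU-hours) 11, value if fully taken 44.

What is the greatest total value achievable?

Best value per unit of size first: J3 44/11≈4, J21 14/4≈3.5, J1 29/13≈2.23, J26 20/10≈2, J2 27/15≈1.8, J14 12/29≈0.414.
Take all of J3 (11 CPU-hours, value 44) ; 3 CPU-hours left.
3 CPU-hours left: a 3/4 share of J21 gives 14×3/4 = 10.5.
Total value = 54.5.

54.5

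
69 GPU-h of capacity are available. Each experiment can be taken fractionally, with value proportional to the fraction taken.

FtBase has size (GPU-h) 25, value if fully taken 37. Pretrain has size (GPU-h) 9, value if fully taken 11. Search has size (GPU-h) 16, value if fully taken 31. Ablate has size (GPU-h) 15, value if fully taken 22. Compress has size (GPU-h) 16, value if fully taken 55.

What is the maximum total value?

Sort by value density: Compress 55/16≈3.44, Search 31/16≈1.94, FtBase 37/25≈1.48, Ablate 22/15≈1.47, Pretrain 11/9≈1.22.
Take all of Compress (16 GPU-h, value 55) — 53 GPU-h left.
All 16 GPU-h of Search fit (value 31) — 37 remain.
Take all of FtBase (25 GPU-h, value 37) — 12 GPU-h left.
12 GPU-h left: a 12/15 share of Ablate gives 22×12/15 = 17.6.
Total value = 140.6.

140.6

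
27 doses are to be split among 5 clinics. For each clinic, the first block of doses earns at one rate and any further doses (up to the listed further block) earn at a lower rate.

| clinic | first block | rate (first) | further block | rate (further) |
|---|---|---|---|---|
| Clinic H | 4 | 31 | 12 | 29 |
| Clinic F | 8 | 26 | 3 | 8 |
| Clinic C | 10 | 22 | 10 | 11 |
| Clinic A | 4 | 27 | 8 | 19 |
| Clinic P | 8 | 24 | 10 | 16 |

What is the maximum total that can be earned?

Rank every tier by rate: Clinic H/tier1 31 > Clinic H/tier2 29 > Clinic A/tier1 27 > Clinic F/tier1 26 > Clinic P/tier1 24 > Clinic C/tier1 22 > Clinic A/tier2 19 > Clinic P/tier2 16 > Clinic C/tier2 11 > Clinic F/tier2 8.
Clinic H tier1 at 31: fill all 4 → 23 left.
Fill Clinic H tier2 block (12 at 29) → 11 left.
Fill Clinic A tier1 block (4 at 27) → 7 left.
Clinic F/tier1: +7 of 8 at 26; pool empty.
Total = 31×4 + 29×12 + 27×4 + 26×7 = 762.

762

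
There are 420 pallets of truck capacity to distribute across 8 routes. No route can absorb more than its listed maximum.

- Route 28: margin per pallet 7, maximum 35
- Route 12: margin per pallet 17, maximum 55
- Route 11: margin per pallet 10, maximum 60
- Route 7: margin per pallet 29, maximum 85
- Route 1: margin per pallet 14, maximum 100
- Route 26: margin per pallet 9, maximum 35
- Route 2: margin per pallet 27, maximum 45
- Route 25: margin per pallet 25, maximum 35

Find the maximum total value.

7840

Rank by margin per pallet: Route 7 29 > Route 2 27 > Route 25 25 > Route 12 17 > Route 1 14 > Route 11 10 > Route 26 9 > Route 28 7.
Route 7: +85 to 85 (cap) ; 335 left.
Route 2: +45 to 45 (cap) ; 290 left.
Route 25: +35 to 35 (cap) ; 255 left.
Route 12: +55 to 55 (cap) ; 200 left.
Route 1 takes 100 to reach its cap of 100 ; 100 left.
Give Route 11 60 to hit its cap of 60 ; 40 left.
Route 26: +35 to 35 (cap) ; 5 left.
Route 28 has room for 35 but only 5 remain, so it gets 5.
Total = 7×5 + 17×55 + 10×60 + 29×85 + 14×100 + 9×35 + 27×45 + 25×35 = 7840.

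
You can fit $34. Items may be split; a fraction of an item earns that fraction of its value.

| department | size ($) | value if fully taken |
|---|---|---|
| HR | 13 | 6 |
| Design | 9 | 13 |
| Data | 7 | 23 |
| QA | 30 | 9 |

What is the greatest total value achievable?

Sort by value density: Data 23/7≈3.29, Design 13/9≈1.44, HR 6/13≈0.462, QA 9/30≈0.3.
All 7 $ of Data fit (value 23) ; 27 remain.
Design: take in full, 9 $ for value 13 ; 18 left.
All 13 $ of HR fit (value 6) ; 5 remain.
Fill the last 5 $ with part of QA: 5/30 of it earns 1.5.
Total value = 43.5.

43.5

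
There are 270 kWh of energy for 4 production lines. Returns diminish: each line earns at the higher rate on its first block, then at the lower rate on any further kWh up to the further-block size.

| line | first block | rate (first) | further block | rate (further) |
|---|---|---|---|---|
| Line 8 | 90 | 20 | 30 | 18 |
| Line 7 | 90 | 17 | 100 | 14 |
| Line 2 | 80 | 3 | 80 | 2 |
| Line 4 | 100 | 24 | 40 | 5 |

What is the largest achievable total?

5590

Rank every tier by rate: Line 4/T1 24 > Line 8/T1 20 > Line 8/T2 18 > Line 7/T1 17 > Line 7/T2 14 > Line 4/T2 5 > Line 2/T1 3 > Line 2/T2 2.
Line 4 T1 at 24: fill all 100 ; 170 left.
Fill Line 8 T1 block (90 at 20) ; 80 left.
Fill Line 8 T2 block (30 at 18) ; 50 left.
Line 7/T1: +50 of 90 at 17; pool empty.
Total = 24×100 + 20×90 + 18×30 + 17×50 = 5590.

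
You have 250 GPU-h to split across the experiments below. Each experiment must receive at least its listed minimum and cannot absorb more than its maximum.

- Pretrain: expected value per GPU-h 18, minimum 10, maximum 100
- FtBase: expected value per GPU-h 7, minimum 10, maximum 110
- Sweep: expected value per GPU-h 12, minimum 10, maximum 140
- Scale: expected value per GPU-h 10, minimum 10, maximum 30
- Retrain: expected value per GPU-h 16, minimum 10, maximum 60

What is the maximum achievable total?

Meeting every minimum uses 10+10+10+10+10 = 50 GPU-h, leaving 200.
Rank by expected value per GPU-h: Pretrain 18 > Retrain 16 > Sweep 12 > Scale 10 > FtBase 7.
Pretrain takes 90 more to reach its cap of 100 ; 110 left.
Retrain takes 50 more to reach its cap of 60 ; 60 left.
Sweep: +60 (room for 130) → 70. Pool exhausted.
Total = 18×100 + 7×10 + 12×70 + 10×10 + 16×60 = 3770.

3770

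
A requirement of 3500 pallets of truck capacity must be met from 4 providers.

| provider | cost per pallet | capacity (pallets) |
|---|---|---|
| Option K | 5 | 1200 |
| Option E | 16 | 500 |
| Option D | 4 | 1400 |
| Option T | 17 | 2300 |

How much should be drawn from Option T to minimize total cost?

400

Cheapest first:
Take 1400 from Option D at 4 ; need 2100 more.
Option K (5): use full 1200 ; 900 pallets to go.
Option E at 16: take all 500 pallets ; 400 still needed.
Take 400 from Option T at 17 to finish.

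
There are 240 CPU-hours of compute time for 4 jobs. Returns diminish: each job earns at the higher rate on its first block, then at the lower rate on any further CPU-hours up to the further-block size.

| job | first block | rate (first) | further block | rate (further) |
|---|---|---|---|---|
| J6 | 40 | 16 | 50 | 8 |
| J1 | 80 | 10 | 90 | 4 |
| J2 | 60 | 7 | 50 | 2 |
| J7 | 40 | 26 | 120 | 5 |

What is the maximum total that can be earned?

3090

Rank every tier by rate: J7/T1 26 > J6/T1 16 > J1/T1 10 > J6/T2 8 > J2/T1 7 > J7/T2 5 > J1/T2 4 > J2/T2 2.
J7 T1 at 26: fill all 40 — 200 left.
Fill J6 T1 block (40 at 16) — 160 left.
J1 T1 at 10: fill all 80 — 80 left.
J6/T2 (8): +50 — 30 left.
J2 T1 at 7: only 30 left, fill 30.
Total = 26×40 + 16×40 + 10×80 + 8×50 + 7×30 = 3090.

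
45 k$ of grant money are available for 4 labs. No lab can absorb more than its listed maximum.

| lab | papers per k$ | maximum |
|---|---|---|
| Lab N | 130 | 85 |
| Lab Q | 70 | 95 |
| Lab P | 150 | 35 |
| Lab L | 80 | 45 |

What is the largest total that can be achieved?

6550

Rank by papers per k$: Lab P 150 > Lab N 130 > Lab L 80 > Lab Q 70.
Lab P: +35 to 35 (cap) → 10 left.
Lab N: +10 (room for 85) → 10. Pool exhausted.
Total = 130×10 + 150×35 = 6550.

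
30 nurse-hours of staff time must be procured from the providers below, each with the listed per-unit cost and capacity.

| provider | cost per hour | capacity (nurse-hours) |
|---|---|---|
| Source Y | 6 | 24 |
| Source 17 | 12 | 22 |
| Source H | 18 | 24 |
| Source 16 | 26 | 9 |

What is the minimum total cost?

216

Use providers in increasing cost order.
Source Y (6): use full 24 ; 6 nurse-hours to go.
Source 17 at 12: take 6 of its 22 ; requirement met.
Source H, Source 16: unused.
Cost = 24×6 + 6×12 = 216.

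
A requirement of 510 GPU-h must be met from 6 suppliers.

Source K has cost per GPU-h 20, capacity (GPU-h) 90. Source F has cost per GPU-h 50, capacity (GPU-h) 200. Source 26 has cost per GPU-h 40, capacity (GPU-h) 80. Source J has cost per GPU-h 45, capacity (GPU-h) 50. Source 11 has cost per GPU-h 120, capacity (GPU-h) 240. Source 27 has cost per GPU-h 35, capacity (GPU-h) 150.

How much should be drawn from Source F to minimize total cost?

140

Fill from the cheapest supplier first.
Take 90 from Source K at 20 — need 420 more.
Take 150 from Source 27 at 35 — need 270 more.
Source 26 at 40: take all 80 GPU-h — 190 still needed.
Take 50 from Source J at 45 — need 140 more.
Take 140 from Source F at 50 to finish.
Source 11: unused.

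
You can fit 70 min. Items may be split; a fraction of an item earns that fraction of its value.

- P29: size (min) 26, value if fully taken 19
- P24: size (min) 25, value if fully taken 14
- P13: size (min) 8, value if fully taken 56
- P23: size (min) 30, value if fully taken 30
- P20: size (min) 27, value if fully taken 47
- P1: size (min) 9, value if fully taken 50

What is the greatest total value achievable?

179

Sort by value density: P13 56/8≈7, P1 50/9≈5.56, P20 47/27≈1.74, P23 30/30≈1, P29 19/26≈0.731, P24 14/25≈0.56.
Take all of P13 (8 min, value 56) — 62 min left.
Take all of P1 (9 min, value 50) — 53 min left.
All 27 min of P20 fit (value 47) — 26 remain.
26 min left: a 26/30 share of P23 gives 30×26/30 = 26.
Total value = 179.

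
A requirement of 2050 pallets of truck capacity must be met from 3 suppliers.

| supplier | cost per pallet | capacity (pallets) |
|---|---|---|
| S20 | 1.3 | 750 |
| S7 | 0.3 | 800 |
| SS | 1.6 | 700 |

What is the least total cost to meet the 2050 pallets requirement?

Fill from the cheapest supplier first.
S7 (0.3): use full 800 — 1250 pallets to go.
S20 (1.3): use full 750 — 500 pallets to go.
Take 500 from SS at 1.6 to finish.
Cost = 800×0.3 + 750×1.3 + 500×1.6 = 2015.

2015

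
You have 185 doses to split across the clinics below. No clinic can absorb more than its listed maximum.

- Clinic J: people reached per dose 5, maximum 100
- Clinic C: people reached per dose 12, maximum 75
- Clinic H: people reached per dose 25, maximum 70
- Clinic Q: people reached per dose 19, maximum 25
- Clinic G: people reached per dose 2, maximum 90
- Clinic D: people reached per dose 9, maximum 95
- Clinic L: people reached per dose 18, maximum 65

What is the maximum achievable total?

Order the clinics by people reached per dose: Clinic H 25 > Clinic Q 19 > Clinic L 18 > Clinic C 12 > Clinic D 9 > Clinic J 5 > Clinic G 2.
Clinic H takes 70 to reach its cap of 70 ; 115 left.
Clinic Q takes 25 to reach its cap of 25 ; 90 left.
Clinic L: +65 to 65 (cap) ; 25 left.
Clinic C has room for 75 but only 25 remain, so it gets 25.
Total = 12×25 + 25×70 + 19×25 + 18×65 = 3695.

3695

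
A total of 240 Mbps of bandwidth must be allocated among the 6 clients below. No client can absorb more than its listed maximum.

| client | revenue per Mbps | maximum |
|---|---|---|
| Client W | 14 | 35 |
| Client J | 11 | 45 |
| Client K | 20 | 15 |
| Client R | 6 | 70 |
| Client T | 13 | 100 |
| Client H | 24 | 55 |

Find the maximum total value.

3795

Rank by revenue per Mbps: Client H 24 > Client K 20 > Client W 14 > Client T 13 > Client J 11 > Client R 6.
Client H: +55 to 55 (cap) — 185 left.
Client K takes 15 to reach its cap of 15 — 170 left.
Client W: +35 to 35 (cap) — 135 left.
Give Client T 100 to hit its cap of 100 — 35 left.
Client J: +35 (room for 45) → 35. Pool exhausted.
Total = 14×35 + 11×35 + 20×15 + 13×100 + 24×55 = 3795.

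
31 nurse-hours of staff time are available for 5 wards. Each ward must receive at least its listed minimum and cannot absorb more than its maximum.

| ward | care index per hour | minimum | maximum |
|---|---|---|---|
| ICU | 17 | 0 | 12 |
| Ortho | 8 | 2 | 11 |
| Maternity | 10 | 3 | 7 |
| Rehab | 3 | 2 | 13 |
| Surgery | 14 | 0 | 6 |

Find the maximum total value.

396

Meeting every minimum uses 0+2+3+2+0 = 7 nurse-hours, leaving 24.
Highest care index per hour first: ICU 17 > Surgery 14 > Maternity 10 > Ortho 8 > Rehab 3.
ICU takes 12 more to reach its cap of 12 — 12 left.
Give Surgery 6 more to hit its cap of 6 — 6 left.
Give Maternity 4 more to hit its cap of 7 — 2 left.
Ortho has room for 9 more but only 2 remain, so it gets 4.
Total = 17×12 + 8×4 + 10×7 + 3×2 + 14×6 = 396.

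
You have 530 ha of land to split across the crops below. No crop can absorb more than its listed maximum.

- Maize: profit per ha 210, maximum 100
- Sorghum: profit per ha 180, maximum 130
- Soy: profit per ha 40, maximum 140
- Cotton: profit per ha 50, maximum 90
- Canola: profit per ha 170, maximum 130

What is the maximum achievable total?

Order the crops by profit per ha: Maize 210 > Sorghum 180 > Canola 170 > Cotton 50 > Soy 40.
Give Maize 100 to hit its cap of 100 ; 430 left.
Sorghum takes 130 to reach its cap of 130 ; 300 left.
Give Canola 130 to hit its cap of 130 ; 170 left.
Cotton takes 90 to reach its cap of 90 ; 80 left.
Only 80 left; Soy takes them to reach 80.
Total = 210×100 + 180×130 + 40×80 + 50×90 + 170×130 = 74200.

74200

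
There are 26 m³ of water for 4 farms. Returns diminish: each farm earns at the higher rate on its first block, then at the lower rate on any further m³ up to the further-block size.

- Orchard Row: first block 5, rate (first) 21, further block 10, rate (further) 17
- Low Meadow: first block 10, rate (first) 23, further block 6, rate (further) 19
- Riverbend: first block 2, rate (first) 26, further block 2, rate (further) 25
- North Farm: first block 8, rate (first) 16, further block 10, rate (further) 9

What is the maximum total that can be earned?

Rank every tier by rate: Riverbend/tier1 26 > Riverbend/tier2 25 > Low Meadow/tier1 23 > Orchard Row/tier1 21 > Low Meadow/tier2 19 > Orchard Row/tier2 17 > North Farm/tier1 16 > North Farm/tier2 9.
Fill Riverbend tier1 block (2 at 26) — 24 left.
Fill Riverbend tier2 block (2 at 25) — 22 left.
Fill Low Meadow tier1 block (10 at 23) — 12 left.
Fill Orchard Row tier1 block (5 at 21) — 7 left.
Low Meadow/tier2 (19): +6 — 1 left.
Orchard Row/tier2: +1 of 10 at 17; pool empty.
Total = 26×2 + 25×2 + 23×10 + 21×5 + 19×6 + 17×1 = 568.

568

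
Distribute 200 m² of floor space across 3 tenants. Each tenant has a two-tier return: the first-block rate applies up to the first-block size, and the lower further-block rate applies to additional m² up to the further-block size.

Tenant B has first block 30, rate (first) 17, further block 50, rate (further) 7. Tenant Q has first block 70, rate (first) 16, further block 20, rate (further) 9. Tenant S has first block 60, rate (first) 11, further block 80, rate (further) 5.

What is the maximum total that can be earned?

2610

Order all 6 blocks by rate: Tenant B/tier1 17 > Tenant Q/tier1 16 > Tenant S/tier1 11 > Tenant Q/tier2 9 > Tenant B/tier2 7 > Tenant S/tier2 5.
Tenant B tier1 at 17: fill all 30 — 170 left.
Tenant Q tier1 at 16: fill all 70 — 100 left.
Tenant S tier1 at 11: fill all 60 — 40 left.
Tenant Q tier2 at 9: fill all 20 — 20 left.
20 remain; put them into Tenant B tier2 at 7.
Total = 17×30 + 16×70 + 11×60 + 9×20 + 7×20 = 2610.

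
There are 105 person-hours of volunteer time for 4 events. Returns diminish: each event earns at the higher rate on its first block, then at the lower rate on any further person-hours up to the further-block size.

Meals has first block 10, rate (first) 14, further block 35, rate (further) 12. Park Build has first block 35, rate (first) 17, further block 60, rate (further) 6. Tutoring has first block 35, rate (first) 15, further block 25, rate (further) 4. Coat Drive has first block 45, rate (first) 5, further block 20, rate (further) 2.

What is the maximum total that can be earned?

Rank every tier by rate: Park Build/T1 17 > Tutoring/T1 15 > Meals/T1 14 > Meals/T2 12 > Park Build/T2 6 > Coat Drive/T1 5 > Tutoring/T2 4 > Coat Drive/T2 2.
Fill Park Build T1 block (35 at 17) → 70 left.
Tutoring/T1 (15): +35 → 35 left.
Meals T1 at 14: fill all 10 → 25 left.
25 remain; put them into Meals T2 at 12.
Total = 17×35 + 15×35 + 14×10 + 12×25 = 1560.

1560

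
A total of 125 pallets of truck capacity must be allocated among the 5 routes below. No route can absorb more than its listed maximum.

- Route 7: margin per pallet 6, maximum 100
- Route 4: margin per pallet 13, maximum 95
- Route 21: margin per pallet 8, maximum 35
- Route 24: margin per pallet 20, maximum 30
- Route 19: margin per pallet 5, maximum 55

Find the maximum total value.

1835

Order the routes by margin per pallet: Route 24 20 > Route 4 13 > Route 21 8 > Route 7 6 > Route 19 5.
Route 24: +30 to 30 (cap) — 95 left.
Route 4 takes 95 to reach its cap of 95 — 0 left.
Total = 13×95 + 20×30 = 1835.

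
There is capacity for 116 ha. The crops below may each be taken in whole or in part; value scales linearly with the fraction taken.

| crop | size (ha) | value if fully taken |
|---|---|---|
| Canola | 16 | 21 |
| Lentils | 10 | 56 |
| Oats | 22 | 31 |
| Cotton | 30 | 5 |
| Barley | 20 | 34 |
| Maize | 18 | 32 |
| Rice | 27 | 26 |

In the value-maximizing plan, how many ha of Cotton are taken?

3

Sort by value density: Lentils 56/10≈5.6, Maize 32/18≈1.78, Barley 34/20≈1.7, Oats 31/22≈1.41, Canola 21/16≈1.31, Rice 26/27≈0.963, Cotton 5/30≈0.167.
Take all of Lentils (10 ha, value 56) — 106 ha left.
All 18 ha of Maize fit (value 32) — 88 remain.
Barley: take in full, 20 ha for value 34 — 68 left.
All 22 ha of Oats fit (value 31) — 46 remain.
Canola: take in full, 16 ha for value 21 — 30 left.
Take all of Rice (27 ha, value 26) — 3 ha left.
Only 3 ha remain; take 3/30 of Cotton for value 5×3/30 = 0.5.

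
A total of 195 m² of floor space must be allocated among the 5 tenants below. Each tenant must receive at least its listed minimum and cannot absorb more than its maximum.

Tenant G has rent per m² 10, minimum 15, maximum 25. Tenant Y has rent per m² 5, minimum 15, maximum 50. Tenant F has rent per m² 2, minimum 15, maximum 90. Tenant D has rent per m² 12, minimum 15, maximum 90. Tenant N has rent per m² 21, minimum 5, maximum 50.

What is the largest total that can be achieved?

Meeting every minimum uses 15+15+15+15+5 = 65 m², leaving 130.
Highest rent per m² first: Tenant N 21 > Tenant D 12 > Tenant G 10 > Tenant Y 5 > Tenant F 2.
Give Tenant N 45 more to hit its cap of 50 → 85 left.
Give Tenant D 75 more to hit its cap of 90 → 10 left.
Give Tenant G 10 more to hit its cap of 25 → 0 left.
Total = 10×25 + 5×15 + 2×15 + 12×90 + 21×50 = 2485.

2485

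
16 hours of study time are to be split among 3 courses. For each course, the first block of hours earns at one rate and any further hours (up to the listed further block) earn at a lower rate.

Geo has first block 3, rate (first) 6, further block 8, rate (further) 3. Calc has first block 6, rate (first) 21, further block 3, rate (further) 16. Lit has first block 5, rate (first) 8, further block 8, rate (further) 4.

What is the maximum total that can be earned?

Rank every tier by rate: Calc/T1 21 > Calc/T2 16 > Lit/T1 8 > Geo/T1 6 > Lit/T2 4 > Geo/T2 3.
Calc/T1 (21): +6 → 10 left.
Calc T2 at 16: fill all 3 → 7 left.
Fill Lit T1 block (5 at 8) → 2 left.
Geo T1 at 6: only 2 left, fill 2.
Total = 21×6 + 16×3 + 8×5 + 6×2 = 226.

226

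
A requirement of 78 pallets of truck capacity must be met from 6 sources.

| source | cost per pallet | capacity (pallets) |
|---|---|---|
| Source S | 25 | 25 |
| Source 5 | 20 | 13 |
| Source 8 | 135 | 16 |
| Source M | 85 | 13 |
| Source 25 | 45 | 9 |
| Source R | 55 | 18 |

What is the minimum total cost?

3385

Fill from the cheapest source first.
Source 5 (20): use full 13 — 65 pallets to go.
Take 25 from Source S at 25 — need 40 more.
Take 9 from Source 25 at 45 — need 31 more.
Source R at 55: take all 18 pallets — 13 still needed.
Take 13 from Source M at 85 — need 0 more.
Source 8: unused.
Cost = 13×20 + 25×25 + 9×45 + 18×55 + 13×85 = 3385.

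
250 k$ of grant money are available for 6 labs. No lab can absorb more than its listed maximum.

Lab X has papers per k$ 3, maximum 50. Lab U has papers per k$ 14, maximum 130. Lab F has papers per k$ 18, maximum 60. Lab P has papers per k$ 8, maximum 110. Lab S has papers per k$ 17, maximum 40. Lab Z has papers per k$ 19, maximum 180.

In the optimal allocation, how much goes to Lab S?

10

Highest papers per k$ first: Lab Z 19 > Lab F 18 > Lab S 17 > Lab U 14 > Lab P 8 > Lab X 3.
Lab Z takes 180 to reach its cap of 180 → 70 left.
Give Lab F 60 to hit its cap of 60 → 10 left.
Lab S: +10 (room for 40) → 10. Pool exhausted.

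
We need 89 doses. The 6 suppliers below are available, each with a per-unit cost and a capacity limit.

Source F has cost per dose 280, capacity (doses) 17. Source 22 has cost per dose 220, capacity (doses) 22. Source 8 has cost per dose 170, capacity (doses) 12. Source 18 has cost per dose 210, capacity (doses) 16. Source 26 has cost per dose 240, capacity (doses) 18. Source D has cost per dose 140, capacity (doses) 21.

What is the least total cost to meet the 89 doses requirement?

17500

Fill from the cheapest supplier first.
Source D (140): use full 21 ; 68 doses to go.
Source 8 at 170: take all 12 doses ; 56 still needed.
Take 16 from Source 18 at 210 ; need 40 more.
Source 22 (220): use full 22 ; 18 doses to go.
Take 18 from Source 26 at 240 ; need 0 more.
Source F: unused.
Cost = 21×140 + 12×170 + 16×210 + 22×220 + 18×240 = 17500.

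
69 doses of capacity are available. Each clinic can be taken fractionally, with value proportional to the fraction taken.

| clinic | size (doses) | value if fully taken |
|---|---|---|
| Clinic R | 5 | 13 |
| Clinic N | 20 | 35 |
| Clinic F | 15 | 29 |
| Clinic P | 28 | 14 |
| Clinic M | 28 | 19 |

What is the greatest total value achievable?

96.5

Sort by value density: Clinic R 13/5≈2.6, Clinic F 29/15≈1.93, Clinic N 35/20≈1.75, Clinic M 19/28≈0.679, Clinic P 14/28≈0.5.
Clinic R: take in full, 5 doses for value 13 → 64 left.
Clinic F: take in full, 15 doses for value 29 → 49 left.
All 20 doses of Clinic N fit (value 35) → 29 remain.
Clinic M: take in full, 28 doses for value 19 → 1 left.
Only 1 doses remain; take 1/28 of Clinic P for value 14×1/28 = 0.5.
Total value = 96.5.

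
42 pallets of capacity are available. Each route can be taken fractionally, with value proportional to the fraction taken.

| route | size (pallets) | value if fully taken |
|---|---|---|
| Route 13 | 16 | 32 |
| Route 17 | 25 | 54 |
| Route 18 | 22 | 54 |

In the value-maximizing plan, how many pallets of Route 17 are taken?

20

Sort by value density: Route 18 54/22≈2.45, Route 17 54/25≈2.16, Route 13 32/16≈2.
Route 18: take in full, 22 pallets for value 54 ; 20 left.
Only 20 pallets remain; take 20/25 of Route 17 for value 54×20/25 = 43.2.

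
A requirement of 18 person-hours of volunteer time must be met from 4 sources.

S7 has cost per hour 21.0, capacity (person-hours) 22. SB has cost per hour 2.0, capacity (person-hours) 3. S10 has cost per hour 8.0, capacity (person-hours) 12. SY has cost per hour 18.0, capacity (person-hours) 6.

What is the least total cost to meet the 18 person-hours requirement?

156

Cheapest first:
Take 3 from SB at 2.0 — need 15 more.
S10 at 8.0: take all 12 person-hours — 3 still needed.
SY (18.0): take the remaining 3 — done.
S7: unused.
Cost = 3×2.0 + 12×8.0 + 3×18.0 = 156.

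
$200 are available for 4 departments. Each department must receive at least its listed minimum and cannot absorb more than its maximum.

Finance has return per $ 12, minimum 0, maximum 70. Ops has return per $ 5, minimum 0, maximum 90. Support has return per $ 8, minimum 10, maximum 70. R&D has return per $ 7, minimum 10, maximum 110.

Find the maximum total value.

Meeting every minimum uses 0+0+10+10 = 20 $, leaving 180.
Rank by return per $: Finance 12 > Support 8 > R&D 7 > Ops 5.
Finance takes 70 more to reach its cap of 70 — 110 left.
Support: +60 to 70 (cap) — 50 left.
R&D has room for 100 more but only 50 remain, so it gets 60.
Total = 12×70 + 8×70 + 7×60 = 1820.

1820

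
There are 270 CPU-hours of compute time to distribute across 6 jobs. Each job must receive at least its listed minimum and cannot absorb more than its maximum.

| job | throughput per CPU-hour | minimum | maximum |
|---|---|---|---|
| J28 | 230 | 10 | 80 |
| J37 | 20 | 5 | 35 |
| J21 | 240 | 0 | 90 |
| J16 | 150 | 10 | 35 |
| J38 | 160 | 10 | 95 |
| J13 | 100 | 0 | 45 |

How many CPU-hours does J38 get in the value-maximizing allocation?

Meeting every minimum uses 10+5+0+10+10+0 = 35 CPU-hours, leaving 235.
Rank by throughput per CPU-hour: J21 240 > J28 230 > J38 160 > J16 150 > J13 100 > J37 20.
J21: +90 to 90 (cap) — 145 left.
J28: +70 to 80 (cap) — 75 left.
J38 has room for 85 more but only 75 remain, so it gets 85.

85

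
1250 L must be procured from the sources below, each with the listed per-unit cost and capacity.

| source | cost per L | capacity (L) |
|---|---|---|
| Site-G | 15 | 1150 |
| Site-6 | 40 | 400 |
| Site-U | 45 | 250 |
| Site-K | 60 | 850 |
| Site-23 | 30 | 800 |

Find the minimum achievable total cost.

Cheapest first:
Take 1150 from Site-G at 15 — need 100 more.
Take 100 from Site-23 at 30 to finish.
Site-6, Site-U, Site-K: unused.
Cost = 1150×15 + 100×30 = 20250.

20250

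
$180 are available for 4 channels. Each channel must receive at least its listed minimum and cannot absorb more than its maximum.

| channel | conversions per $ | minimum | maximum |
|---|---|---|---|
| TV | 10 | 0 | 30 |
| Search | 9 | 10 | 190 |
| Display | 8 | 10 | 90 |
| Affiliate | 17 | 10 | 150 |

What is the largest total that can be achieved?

Meeting every minimum uses 0+10+10+10 = 30 $, leaving 150.
Highest conversions per $ first: Affiliate 17 > TV 10 > Search 9 > Display 8.
Give Affiliate 140 more to hit its cap of 150 ; 10 left.
Only 10 left; TV takes them to reach 10.
Total = 10×10 + 9×10 + 8×10 + 17×150 = 2820.

2820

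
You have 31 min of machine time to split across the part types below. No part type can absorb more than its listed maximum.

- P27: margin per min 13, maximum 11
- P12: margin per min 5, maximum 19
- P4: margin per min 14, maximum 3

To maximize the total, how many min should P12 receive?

17

Order the part types by margin per min: P4 14 > P27 13 > P12 5.
P4 takes 3 to reach its cap of 3 → 28 left.
Give P27 11 to hit its cap of 11 → 17 left.
P12 has room for 19 but only 17 remain, so it gets 17.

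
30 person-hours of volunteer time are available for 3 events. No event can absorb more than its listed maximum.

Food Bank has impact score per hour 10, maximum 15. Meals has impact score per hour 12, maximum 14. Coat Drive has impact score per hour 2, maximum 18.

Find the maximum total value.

Rank by impact score per hour: Meals 12 > Food Bank 10 > Coat Drive 2.
Meals: +14 to 14 (cap) ; 16 left.
Food Bank: +15 to 15 (cap) ; 1 left.
Only 1 left; Coat Drive takes them to reach 1.
Total = 10×15 + 12×14 + 2×1 = 320.

320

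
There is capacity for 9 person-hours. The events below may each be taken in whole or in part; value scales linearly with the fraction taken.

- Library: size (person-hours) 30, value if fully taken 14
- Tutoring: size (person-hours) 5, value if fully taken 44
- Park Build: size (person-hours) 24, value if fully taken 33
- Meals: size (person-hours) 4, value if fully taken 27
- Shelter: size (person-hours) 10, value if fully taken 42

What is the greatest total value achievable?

71

Best value per unit of size first: Tutoring 44/5≈8.8, Meals 27/4≈6.75, Shelter 42/10≈4.2, Park Build 33/24≈1.38, Library 14/30≈0.467.
Tutoring: take in full, 5 person-hours for value 44 — 4 left.
Take all of Meals (4 person-hours, value 27) — 0 person-hours left.
Total value = 71.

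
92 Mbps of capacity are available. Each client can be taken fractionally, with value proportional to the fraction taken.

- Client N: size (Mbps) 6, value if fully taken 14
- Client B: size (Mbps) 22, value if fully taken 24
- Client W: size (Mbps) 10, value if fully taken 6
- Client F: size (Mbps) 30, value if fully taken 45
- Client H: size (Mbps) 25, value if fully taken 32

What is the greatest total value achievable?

120.4

Sort by value density: Client N 14/6≈2.33, Client F 45/30≈1.5, Client H 32/25≈1.28, Client B 24/22≈1.09, Client W 6/10≈0.6.
Take all of Client N (6 Mbps, value 14) → 86 Mbps left.
Client F: take in full, 30 Mbps for value 45 → 56 left.
Take all of Client H (25 Mbps, value 32) → 31 Mbps left.
All 22 Mbps of Client B fit (value 24) → 9 remain.
Only 9 Mbps remain; take 9/10 of Client W for value 6×9/10 = 5.4.
Total value = 120.4.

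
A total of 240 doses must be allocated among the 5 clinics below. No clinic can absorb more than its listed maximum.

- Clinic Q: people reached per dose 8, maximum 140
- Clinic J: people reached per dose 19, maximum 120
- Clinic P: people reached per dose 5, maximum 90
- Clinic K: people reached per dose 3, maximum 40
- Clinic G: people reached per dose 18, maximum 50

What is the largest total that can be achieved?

Highest people reached per dose first: Clinic J 19 > Clinic G 18 > Clinic Q 8 > Clinic P 5 > Clinic K 3.
Give Clinic J 120 to hit its cap of 120 — 120 left.
Clinic G: +50 to 50 (cap) — 70 left.
Clinic Q: +70 (room for 140) → 70. Pool exhausted.
Total = 8×70 + 19×120 + 18×50 = 3740.

3740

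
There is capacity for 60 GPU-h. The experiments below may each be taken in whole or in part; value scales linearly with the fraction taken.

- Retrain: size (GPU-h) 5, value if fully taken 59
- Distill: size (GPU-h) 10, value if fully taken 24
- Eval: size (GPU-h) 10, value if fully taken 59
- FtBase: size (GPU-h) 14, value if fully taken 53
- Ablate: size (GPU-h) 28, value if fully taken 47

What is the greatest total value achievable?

Rank by value-to-size ratio: Retrain 59/5≈11.8, Eval 59/10≈5.9, FtBase 53/14≈3.79, Distill 24/10≈2.4, Ablate 47/28≈1.68.
Retrain: take in full, 5 GPU-h for value 59 — 55 left.
Take all of Eval (10 GPU-h, value 59) — 45 GPU-h left.
FtBase: take in full, 14 GPU-h for value 53 — 31 left.
All 10 GPU-h of Distill fit (value 24) — 21 remain.
21 GPU-h left: a 21/28 share of Ablate gives 47×21/28 = 35.25.
Total value = 230.25.

230.25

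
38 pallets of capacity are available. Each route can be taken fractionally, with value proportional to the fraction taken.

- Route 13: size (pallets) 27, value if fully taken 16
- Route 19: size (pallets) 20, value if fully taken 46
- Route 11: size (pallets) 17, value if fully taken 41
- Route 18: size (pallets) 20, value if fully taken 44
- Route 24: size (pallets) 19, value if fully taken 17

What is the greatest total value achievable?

89.2

Sort by value density: Route 11 41/17≈2.41, Route 19 46/20≈2.3, Route 18 44/20≈2.2, Route 24 17/19≈0.895, Route 13 16/27≈0.593.
All 17 pallets of Route 11 fit (value 41) — 21 remain.
All 20 pallets of Route 19 fit (value 46) — 1 remain.
1 pallets left: a 1/20 share of Route 18 gives 44×1/20 = 2.2.
Total value = 89.2.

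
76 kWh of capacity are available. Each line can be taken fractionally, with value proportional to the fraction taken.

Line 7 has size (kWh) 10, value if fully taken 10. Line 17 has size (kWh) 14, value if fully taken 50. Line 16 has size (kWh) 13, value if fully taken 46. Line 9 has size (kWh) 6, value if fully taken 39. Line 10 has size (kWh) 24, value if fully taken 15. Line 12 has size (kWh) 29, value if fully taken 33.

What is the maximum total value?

Rank by value-to-size ratio: Line 9 39/6≈6.5, Line 17 50/14≈3.57, Line 16 46/13≈3.54, Line 12 33/29≈1.14, Line 7 10/10≈1, Line 10 15/24≈0.625.
Take all of Line 9 (6 kWh, value 39) ; 70 kWh left.
Line 17: take in full, 14 kWh for value 50 ; 56 left.
Line 16: take in full, 13 kWh for value 46 ; 43 left.
Line 12: take in full, 29 kWh for value 33 ; 14 left.
Take all of Line 7 (10 kWh, value 10) ; 4 kWh left.
Fill the last 4 kWh with part of Line 10: 4/24 of it earns 2.5.
Total value = 180.5.

180.5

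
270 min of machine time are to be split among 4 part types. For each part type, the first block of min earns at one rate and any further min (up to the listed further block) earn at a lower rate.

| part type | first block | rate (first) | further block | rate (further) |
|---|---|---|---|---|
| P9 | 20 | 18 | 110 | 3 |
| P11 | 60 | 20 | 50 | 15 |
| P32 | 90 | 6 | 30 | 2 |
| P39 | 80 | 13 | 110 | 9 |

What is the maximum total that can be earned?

3890

Treat each block as its own option and order by rate: P11/tier1 20 > P9/tier1 18 > P11/tier2 15 > P39/tier1 13 > P39/tier2 9 > P32/tier1 6 > P9/tier2 3 > P32/tier2 2.
P11/tier1 (20): +60 ; 210 left.
Fill P9 tier1 block (20 at 18) ; 190 left.
P11/tier2 (15): +50 ; 140 left.
Fill P39 tier1 block (80 at 13) ; 60 left.
P39 tier2 at 9: only 60 left, fill 60.
Total = 20×60 + 18×20 + 15×50 + 13×80 + 9×60 = 3890.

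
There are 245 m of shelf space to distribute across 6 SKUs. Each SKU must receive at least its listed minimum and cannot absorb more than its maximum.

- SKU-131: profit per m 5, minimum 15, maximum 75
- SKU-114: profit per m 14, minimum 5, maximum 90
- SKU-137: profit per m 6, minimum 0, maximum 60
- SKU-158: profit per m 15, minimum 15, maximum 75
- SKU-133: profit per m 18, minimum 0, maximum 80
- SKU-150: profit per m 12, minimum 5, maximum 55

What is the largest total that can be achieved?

Meeting every minimum uses 15+5+0+15+0+5 = 40 m, leaving 205.
Rank by profit per m: SKU-133 18 > SKU-158 15 > SKU-114 14 > SKU-150 12 > SKU-137 6 > SKU-131 5.
Give SKU-133 80 more to hit its cap of 80 → 125 left.
SKU-158: +60 to 75 (cap) → 65 left.
SKU-114: +65 (room for 85) → 70. Pool exhausted.
Total = 5×15 + 14×70 + 15×75 + 18×80 + 12×5 = 3680.

3680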